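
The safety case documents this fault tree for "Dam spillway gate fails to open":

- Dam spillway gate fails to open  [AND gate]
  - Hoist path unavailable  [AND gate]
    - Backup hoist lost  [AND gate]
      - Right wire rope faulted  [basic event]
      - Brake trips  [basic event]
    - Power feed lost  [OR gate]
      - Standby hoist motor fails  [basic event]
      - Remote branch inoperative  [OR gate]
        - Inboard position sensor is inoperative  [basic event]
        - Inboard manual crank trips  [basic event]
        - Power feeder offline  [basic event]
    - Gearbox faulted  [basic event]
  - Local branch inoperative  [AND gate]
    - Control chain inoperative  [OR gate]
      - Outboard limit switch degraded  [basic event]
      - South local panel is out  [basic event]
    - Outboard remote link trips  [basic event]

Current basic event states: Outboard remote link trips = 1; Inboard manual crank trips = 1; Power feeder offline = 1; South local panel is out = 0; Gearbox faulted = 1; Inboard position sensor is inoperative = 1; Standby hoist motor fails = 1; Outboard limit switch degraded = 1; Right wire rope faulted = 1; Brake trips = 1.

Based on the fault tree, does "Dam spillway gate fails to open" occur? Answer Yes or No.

Backup hoist lost [AND]: Right wire rope faulted=occurs, Brake trips=occurs → all inputs occur → occurs.
Remote branch inoperative [OR]: Inboard position sensor is inoperative=occurs, Inboard manual crank trips=occurs, Power feeder offline=occurs → at least one input occurs → occurs.
Power feed lost [OR]: Standby hoist motor fails=occurs, Remote branch inoperative=occurs → at least one input occurs → occurs.
Hoist path unavailable [AND]: Backup hoist lost=occurs, Power feed lost=occurs, Gearbox faulted=occurs → all inputs occur → occurs.
Control chain inoperative [OR]: Outboard limit switch degraded=occurs, South local panel is out=not → at least one input occurs → occurs.
Local branch inoperative [AND]: Control chain inoperative=occurs, Outboard remote link trips=occurs → all inputs occur → occurs.
Dam spillway gate fails to open [AND]: Hoist path unavailable=occurs, Local branch inoperative=occurs → all inputs occur → occurs.

Yes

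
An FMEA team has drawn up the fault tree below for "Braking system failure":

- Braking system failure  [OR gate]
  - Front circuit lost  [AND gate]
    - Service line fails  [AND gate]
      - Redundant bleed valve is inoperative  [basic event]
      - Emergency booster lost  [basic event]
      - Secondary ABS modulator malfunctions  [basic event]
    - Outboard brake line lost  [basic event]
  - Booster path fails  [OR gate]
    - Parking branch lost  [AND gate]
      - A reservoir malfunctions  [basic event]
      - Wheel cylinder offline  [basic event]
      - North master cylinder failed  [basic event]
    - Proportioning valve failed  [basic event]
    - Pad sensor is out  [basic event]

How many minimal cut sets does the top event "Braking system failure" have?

4

Service line fails [AND]: one cut set from each child combined → 1 × 1 × 1 = 1 cut set(s).
Front circuit lost [AND]: one cut set from each child combined → 1 × 1 = 1 cut set(s).
Parking branch lost [AND]: one cut set from each child combined → 1 × 1 × 1 = 1 cut set(s).
Booster path fails [OR]: union of children's cut sets → 3 cut set(s).
Braking system failure [OR]: union of children's cut sets → 4 cut set(s).
Minimal cut sets: {Emergency booster lost, Outboard brake line lost, Redundant bleed valve is inoperative, Secondary ABS modulator malfunctions}; {A reservoir malfunctions, North master cylinder failed, Wheel cylinder offline}; {Proportioning valve failed}; {Pad sensor is out}.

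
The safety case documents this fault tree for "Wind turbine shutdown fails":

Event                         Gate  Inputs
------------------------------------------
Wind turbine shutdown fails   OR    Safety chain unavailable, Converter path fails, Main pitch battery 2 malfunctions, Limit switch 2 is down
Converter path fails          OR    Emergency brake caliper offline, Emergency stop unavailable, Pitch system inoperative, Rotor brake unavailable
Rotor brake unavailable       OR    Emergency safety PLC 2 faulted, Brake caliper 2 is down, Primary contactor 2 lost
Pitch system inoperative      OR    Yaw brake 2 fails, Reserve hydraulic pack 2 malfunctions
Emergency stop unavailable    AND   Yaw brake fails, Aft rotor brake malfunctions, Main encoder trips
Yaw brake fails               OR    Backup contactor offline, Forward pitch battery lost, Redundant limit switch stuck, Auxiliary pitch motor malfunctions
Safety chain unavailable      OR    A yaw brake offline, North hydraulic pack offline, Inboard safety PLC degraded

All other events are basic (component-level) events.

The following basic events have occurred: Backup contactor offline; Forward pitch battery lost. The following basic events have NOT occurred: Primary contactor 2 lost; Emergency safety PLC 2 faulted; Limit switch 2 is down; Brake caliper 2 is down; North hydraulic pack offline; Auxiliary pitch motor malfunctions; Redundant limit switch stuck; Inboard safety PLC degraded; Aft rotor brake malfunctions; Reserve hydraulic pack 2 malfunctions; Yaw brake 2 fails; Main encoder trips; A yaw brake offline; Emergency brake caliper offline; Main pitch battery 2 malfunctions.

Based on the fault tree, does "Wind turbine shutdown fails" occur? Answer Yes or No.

Safety chain unavailable [OR]: A yaw brake offline=not, North hydraulic pack offline=not, Inboard safety PLC degraded=not → no input occurs → does not occur.
Yaw brake fails [OR]: Backup contactor offline=occurs, Forward pitch battery lost=occurs, Redundant limit switch stuck=not, Auxiliary pitch motor malfunctions=not → at least one input occurs → occurs.
Emergency stop unavailable [AND]: Yaw brake fails=occurs, Aft rotor brake malfunctions=not, Main encoder trips=not → not all inputs occur → does not occur.
Pitch system inoperative [OR]: Yaw brake 2 fails=not, Reserve hydraulic pack 2 malfunctions=not → no input occurs → does not occur.
Rotor brake unavailable [OR]: Emergency safety PLC 2 faulted=not, Brake caliper 2 is down=not, Primary contactor 2 lost=not → no input occurs → does not occur.
Converter path fails [OR]: Emergency brake caliper offline=not, Emergency stop unavailable=not, Pitch system inoperative=not, Rotor brake unavailable=not → no input occurs → does not occur.
Wind turbine shutdown fails [OR]: Safety chain unavailable=not, Converter path fails=not, Main pitch battery 2 malfunctions=not, Limit switch 2 is down=not → no input occurs → does not occur.

No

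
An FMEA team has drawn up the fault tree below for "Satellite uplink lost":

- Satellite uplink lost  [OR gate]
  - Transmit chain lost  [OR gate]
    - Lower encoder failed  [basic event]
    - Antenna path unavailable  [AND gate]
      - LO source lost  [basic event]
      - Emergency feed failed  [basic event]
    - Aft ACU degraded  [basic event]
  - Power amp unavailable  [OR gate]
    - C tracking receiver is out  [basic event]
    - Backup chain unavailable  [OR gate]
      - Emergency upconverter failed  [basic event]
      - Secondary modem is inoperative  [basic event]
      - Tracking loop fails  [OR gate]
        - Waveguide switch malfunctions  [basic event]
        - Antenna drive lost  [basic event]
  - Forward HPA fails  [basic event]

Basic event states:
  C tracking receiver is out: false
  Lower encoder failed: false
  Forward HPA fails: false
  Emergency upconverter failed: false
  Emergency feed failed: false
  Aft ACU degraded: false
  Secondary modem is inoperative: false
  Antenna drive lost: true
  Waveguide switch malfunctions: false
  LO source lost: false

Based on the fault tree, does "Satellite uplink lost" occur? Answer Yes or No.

Antenna path unavailable [AND]: LO source lost=not, Emergency feed failed=not → not all inputs occur → does not occur.
Transmit chain lost [OR]: Lower encoder failed=not, Antenna path unavailable=not, Aft ACU degraded=not → no input occurs → does not occur.
Tracking loop fails [OR]: Waveguide switch malfunctions=not, Antenna drive lost=occurs → at least one input occurs → occurs.
Backup chain unavailable [OR]: Emergency upconverter failed=not, Secondary modem is inoperative=not, Tracking loop fails=occurs → at least one input occurs → occurs.
Power amp unavailable [OR]: C tracking receiver is out=not, Backup chain unavailable=occurs → at least one input occurs → occurs.
Satellite uplink lost [OR]: Transmit chain lost=not, Power amp unavailable=occurs, Forward HPA fails=not → at least one input occurs → occurs.

Yes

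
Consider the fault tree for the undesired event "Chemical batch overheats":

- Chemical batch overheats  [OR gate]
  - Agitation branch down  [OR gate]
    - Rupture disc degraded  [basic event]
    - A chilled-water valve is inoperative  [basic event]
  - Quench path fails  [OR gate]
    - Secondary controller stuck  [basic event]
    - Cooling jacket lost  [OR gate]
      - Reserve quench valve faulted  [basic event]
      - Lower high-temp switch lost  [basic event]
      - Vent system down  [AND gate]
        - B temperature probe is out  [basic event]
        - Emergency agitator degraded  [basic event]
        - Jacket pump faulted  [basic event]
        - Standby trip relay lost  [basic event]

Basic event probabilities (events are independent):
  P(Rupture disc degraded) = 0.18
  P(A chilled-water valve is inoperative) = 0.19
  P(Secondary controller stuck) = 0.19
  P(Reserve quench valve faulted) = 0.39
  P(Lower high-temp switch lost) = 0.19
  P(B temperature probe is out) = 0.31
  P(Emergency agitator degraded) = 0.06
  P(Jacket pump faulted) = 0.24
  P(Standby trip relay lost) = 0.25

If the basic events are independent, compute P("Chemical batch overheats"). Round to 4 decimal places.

P(Agitation branch down) [OR] = 1 − (1−0.18) × (1−0.19) = 0.335800
P(Vent system down) [AND] = 0.31 × 0.06 × 0.24 × 0.25 = 0.001116
P(Cooling jacket lost) [OR] = 1 − (1−0.39) × (1−0.19) × (1−0.001116) = 0.506451
P(Quench path fails) [OR] = 1 − (1−0.19) × (1−0.506451) = 0.600225
P(Chemical batch overheats) [OR] = 1 − (1−0.335800) × (1−0.600225) = 0.734469
Rounded to 4 decimal places: P(Chemical batch overheats) ≈ 0.7345.

0.7345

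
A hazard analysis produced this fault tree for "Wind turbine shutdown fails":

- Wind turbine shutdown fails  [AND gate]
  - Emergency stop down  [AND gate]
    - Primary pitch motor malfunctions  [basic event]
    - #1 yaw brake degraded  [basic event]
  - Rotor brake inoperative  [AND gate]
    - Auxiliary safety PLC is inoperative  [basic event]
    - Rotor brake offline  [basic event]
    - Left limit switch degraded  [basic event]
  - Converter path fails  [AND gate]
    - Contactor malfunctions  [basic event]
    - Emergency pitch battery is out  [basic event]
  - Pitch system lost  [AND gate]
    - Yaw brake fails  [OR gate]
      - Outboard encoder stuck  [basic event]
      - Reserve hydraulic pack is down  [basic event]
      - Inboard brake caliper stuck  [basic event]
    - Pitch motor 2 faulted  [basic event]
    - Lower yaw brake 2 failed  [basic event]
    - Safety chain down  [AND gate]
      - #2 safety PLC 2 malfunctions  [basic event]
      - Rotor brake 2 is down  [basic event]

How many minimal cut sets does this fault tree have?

Emergency stop down [AND]: one cut set from each child combined → 1 × 1 = 1 cut set(s).
Rotor brake inoperative [AND]: one cut set from each child combined → 1 × 1 × 1 = 1 cut set(s).
Converter path fails [AND]: one cut set from each child combined → 1 × 1 = 1 cut set(s).
Yaw brake fails [OR]: union of children's cut sets → 3 cut set(s).
Safety chain down [AND]: one cut set from each child combined → 1 × 1 = 1 cut set(s).
Pitch system lost [AND]: one cut set from each child combined → 3 × 1 × 1 × 1 = 3 cut set(s).
Wind turbine shutdown fails [AND]: one cut set from each child combined → 1 × 1 × 1 × 3 = 3 cut set(s).
Minimal cut sets: {#1 yaw brake degraded, #2 safety PLC 2 malfunctions, Auxiliary safety PLC is inoperative, Contactor malfunctions, Emergency pitch battery is out, Left limit switch degraded, Lower yaw brake 2 failed, Outboard encoder stuck, Pitch motor 2 faulted, Primary pitch motor malfunctions, Rotor brake 2 is down, Rotor brake offline}; {#1 yaw brake degraded, #2 safety PLC 2 malfunctions, Auxiliary safety PLC is inoperative, Contactor malfunctions, Emergency pitch battery is out, Left limit switch degraded, Lower yaw brake 2 failed, Pitch motor 2 faulted, Primary pitch motor malfunctions, Reserve hydraulic pack is down, Rotor brake 2 is down, Rotor brake offline}; {#1 yaw brake degraded, #2 safety PLC 2 malfunctions, Auxiliary safety PLC is inoperative, Contactor malfunctions, Emergency pitch battery is out, Inboard brake caliper stuck, Left limit switch degraded, Lower yaw brake 2 failed, Pitch motor 2 faulted, Primary pitch motor malfunctions, Rotor brake 2 is down, Rotor brake offline}.

3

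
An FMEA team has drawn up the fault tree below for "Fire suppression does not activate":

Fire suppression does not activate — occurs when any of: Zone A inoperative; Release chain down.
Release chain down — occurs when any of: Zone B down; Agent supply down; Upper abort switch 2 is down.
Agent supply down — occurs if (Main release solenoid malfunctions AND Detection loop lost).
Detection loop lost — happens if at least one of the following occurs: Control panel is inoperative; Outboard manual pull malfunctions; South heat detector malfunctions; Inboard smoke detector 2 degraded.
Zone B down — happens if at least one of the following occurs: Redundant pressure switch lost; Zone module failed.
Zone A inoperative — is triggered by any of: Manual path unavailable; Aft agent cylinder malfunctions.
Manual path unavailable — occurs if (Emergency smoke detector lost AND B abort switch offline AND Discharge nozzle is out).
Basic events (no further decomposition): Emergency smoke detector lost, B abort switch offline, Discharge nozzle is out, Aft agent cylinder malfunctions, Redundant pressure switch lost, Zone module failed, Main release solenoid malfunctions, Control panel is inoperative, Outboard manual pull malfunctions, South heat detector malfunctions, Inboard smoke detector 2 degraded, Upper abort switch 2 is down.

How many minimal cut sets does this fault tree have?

9

Manual path unavailable [AND]: one cut set from each child combined → 1 × 1 × 1 = 1 cut set(s).
Zone A inoperative [OR]: union of children's cut sets → 2 cut set(s).
Zone B down [OR]: union of children's cut sets → 2 cut set(s).
Detection loop lost [OR]: union of children's cut sets → 4 cut set(s).
Agent supply down [AND]: one cut set from each child combined → 1 × 4 = 4 cut set(s).
Release chain down [OR]: union of children's cut sets → 7 cut set(s).
Fire suppression does not activate [OR]: union of children's cut sets → 9 cut set(s).
Minimal cut sets: {B abort switch offline, Discharge nozzle is out, Emergency smoke detector lost}; {Aft agent cylinder malfunctions}; {Redundant pressure switch lost}; {Zone module failed}; {Control panel is inoperative, Main release solenoid malfunctions}; {Main release solenoid malfunctions, Outboard manual pull malfunctions}; {Main release solenoid malfunctions, South heat detector malfunctions}; {Inboard smoke detector 2 degraded, Main release solenoid malfunctions}; {Upper abort switch 2 is down}.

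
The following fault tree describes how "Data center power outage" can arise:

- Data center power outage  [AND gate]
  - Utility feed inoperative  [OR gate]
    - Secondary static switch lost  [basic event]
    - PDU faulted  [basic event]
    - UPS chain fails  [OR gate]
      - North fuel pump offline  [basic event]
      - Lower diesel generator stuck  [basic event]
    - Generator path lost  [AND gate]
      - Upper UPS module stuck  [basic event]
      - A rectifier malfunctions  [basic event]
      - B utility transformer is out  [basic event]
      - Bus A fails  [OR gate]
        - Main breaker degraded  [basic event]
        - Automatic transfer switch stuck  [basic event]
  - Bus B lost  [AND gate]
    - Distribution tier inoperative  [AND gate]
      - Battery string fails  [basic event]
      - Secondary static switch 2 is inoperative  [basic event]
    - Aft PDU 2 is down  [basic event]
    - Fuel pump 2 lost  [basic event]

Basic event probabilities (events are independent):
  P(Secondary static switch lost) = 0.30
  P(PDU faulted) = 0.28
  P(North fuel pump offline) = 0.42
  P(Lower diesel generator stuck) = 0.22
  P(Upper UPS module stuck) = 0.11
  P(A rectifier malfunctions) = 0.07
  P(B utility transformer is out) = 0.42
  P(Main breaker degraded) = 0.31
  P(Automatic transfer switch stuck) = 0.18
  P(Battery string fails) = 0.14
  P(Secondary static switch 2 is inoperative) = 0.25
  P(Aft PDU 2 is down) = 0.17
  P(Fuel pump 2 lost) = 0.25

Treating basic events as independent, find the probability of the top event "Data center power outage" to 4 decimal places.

0.0011

P(UPS chain fails) [OR] = 1 − (1−0.42) × (1−0.22) = 0.547600
P(Bus A fails) [OR] = 1 − (1−0.31) × (1−0.18) = 0.434200
P(Generator path lost) [AND] = 0.11 × 0.07 × 0.42 × 0.434200 = 0.001404
P(Utility feed inoperative) [OR] = 1 − (1−0.30) × (1−0.28) × (1−0.547600) × (1−0.001404) = 0.772311
P(Distribution tier inoperative) [AND] = 0.14 × 0.25 = 0.035000
P(Bus B lost) [AND] = 0.035000 × 0.17 × 0.25 = 0.001488
P(Data center power outage) [AND] = 0.772311 × 0.001488 = 0.001149
Rounded to 4 decimal places: P(Data center power outage) ≈ 0.0011.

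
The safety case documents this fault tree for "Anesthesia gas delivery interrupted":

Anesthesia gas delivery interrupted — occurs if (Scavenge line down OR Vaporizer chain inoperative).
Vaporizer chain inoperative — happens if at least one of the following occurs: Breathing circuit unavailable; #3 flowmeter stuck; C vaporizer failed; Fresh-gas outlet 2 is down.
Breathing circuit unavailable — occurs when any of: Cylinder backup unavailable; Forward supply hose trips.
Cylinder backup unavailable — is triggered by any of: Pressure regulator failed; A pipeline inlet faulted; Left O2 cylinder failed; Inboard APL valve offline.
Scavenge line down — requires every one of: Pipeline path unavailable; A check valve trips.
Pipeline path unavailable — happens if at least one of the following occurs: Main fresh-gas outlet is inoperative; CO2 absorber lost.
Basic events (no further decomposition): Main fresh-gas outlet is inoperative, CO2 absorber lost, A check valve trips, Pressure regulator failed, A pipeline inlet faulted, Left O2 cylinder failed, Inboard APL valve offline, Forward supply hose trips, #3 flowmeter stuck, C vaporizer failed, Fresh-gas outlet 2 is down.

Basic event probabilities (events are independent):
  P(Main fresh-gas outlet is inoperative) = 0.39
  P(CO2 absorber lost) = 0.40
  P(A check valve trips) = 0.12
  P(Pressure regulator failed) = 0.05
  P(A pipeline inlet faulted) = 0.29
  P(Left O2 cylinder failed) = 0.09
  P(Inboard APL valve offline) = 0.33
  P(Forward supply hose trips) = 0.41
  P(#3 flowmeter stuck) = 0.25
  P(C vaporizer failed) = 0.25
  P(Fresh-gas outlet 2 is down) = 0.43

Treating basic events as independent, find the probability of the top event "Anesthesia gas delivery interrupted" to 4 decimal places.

0.9281

P(Pipeline path unavailable) [OR] = 1 − (1−0.39) × (1−0.40) = 0.634000
P(Scavenge line down) [AND] = 0.634000 × 0.12 = 0.076080
P(Cylinder backup unavailable) [OR] = 1 − (1−0.05) × (1−0.29) × (1−0.09) × (1−0.33) = 0.588757
P(Breathing circuit unavailable) [OR] = 1 − (1−0.588757) × (1−0.41) = 0.757367
P(Vaporizer chain inoperative) [OR] = 1 − (1−0.757367) × (1−0.25) × (1−0.25) × (1−0.43) = 0.922206
P(Anesthesia gas delivery interrupted) [OR] = 1 − (1−0.076080) × (1−0.922206) = 0.928125
Rounded to 4 decimal places: P(Anesthesia gas delivery interrupted) ≈ 0.9281.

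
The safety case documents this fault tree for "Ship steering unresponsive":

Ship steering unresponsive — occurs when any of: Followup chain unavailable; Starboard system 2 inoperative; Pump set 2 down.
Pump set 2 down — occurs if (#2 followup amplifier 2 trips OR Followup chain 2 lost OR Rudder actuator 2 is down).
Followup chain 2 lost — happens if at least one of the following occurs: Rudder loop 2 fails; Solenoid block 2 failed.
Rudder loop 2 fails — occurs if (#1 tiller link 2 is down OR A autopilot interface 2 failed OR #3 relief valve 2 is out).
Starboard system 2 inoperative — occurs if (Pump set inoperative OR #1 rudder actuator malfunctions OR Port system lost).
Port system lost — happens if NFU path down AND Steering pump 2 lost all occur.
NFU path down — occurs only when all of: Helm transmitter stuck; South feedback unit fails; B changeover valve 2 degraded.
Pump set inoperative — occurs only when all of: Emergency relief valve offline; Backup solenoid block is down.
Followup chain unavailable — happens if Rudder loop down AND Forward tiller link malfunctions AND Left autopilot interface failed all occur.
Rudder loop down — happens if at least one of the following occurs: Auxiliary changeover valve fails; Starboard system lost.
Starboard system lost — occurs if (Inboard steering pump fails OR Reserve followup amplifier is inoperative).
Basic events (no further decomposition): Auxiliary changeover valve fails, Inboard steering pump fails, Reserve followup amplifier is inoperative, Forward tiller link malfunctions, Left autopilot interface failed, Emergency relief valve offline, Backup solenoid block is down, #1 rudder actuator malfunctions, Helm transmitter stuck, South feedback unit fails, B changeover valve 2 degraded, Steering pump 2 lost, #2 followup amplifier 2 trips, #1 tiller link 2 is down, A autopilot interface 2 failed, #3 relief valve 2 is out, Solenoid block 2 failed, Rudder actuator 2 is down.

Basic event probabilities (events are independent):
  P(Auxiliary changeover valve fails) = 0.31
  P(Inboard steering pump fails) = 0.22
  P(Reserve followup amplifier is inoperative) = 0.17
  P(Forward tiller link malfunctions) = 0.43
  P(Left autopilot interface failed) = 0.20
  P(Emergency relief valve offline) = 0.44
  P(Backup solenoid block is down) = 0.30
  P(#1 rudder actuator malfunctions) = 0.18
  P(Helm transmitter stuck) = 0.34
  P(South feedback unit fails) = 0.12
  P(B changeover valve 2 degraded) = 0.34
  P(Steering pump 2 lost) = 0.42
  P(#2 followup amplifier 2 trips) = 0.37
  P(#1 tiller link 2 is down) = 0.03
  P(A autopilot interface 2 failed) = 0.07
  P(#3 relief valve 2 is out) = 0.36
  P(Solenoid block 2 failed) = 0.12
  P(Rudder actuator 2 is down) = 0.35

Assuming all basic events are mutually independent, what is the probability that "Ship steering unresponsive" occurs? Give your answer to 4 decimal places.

0.8598

P(Starboard system lost) [OR] = 1 − (1−0.22) × (1−0.17) = 0.352600
P(Rudder loop down) [OR] = 1 − (1−0.31) × (1−0.352600) = 0.553294
P(Followup chain unavailable) [AND] = 0.553294 × 0.43 × 0.20 = 0.047583
P(Pump set inoperative) [AND] = 0.44 × 0.30 = 0.132000
P(NFU path down) [AND] = 0.34 × 0.12 × 0.34 = 0.013872
P(Port system lost) [AND] = 0.013872 × 0.42 = 0.005826
P(Starboard system 2 inoperative) [OR] = 1 − (1−0.132000) × (1−0.18) × (1−0.005826) = 0.292387
P(Rudder loop 2 fails) [OR] = 1 − (1−0.03) × (1−0.07) × (1−0.36) = 0.422656
P(Followup chain 2 lost) [OR] = 1 − (1−0.422656) × (1−0.12) = 0.491937
P(Pump set 2 down) [OR] = 1 − (1−0.37) × (1−0.491937) × (1−0.35) = 0.791948
P(Ship steering unresponsive) [OR] = 1 − (1−0.047583) × (1−0.292387) × (1−0.791948) = 0.859785
Rounded to 4 decimal places: P(Ship steering unresponsive) ≈ 0.8598.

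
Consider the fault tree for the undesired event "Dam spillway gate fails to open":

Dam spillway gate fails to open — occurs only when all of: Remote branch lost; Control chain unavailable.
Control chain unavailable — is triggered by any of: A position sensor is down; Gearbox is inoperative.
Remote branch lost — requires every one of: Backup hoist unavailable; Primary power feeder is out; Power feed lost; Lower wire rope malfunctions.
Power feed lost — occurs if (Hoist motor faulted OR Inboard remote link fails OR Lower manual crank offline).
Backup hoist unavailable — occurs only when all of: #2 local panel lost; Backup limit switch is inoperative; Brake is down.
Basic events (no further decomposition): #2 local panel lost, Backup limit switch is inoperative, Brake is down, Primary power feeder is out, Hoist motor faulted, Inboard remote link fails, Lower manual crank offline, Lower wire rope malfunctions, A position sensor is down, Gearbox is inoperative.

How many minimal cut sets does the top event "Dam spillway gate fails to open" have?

Backup hoist unavailable [AND]: one cut set from each child combined → 1 × 1 × 1 = 1 cut set(s).
Power feed lost [OR]: union of children's cut sets → 3 cut set(s).
Remote branch lost [AND]: one cut set from each child combined → 1 × 1 × 3 × 1 = 3 cut set(s).
Control chain unavailable [OR]: union of children's cut sets → 2 cut set(s).
Dam spillway gate fails to open [AND]: one cut set from each child combined → 3 × 2 = 6 cut set(s).
Minimal cut sets: {#2 local panel lost, A position sensor is down, Backup limit switch is inoperative, Brake is down, Hoist motor faulted, Lower wire rope malfunctions, Primary power feeder is out}; {#2 local panel lost, Backup limit switch is inoperative, Brake is down, Gearbox is inoperative, Hoist motor faulted, Lower wire rope malfunctions, Primary power feeder is out}; {#2 local panel lost, A position sensor is down, Backup limit switch is inoperative, Brake is down, Inboard remote link fails, Lower wire rope malfunctions, Primary power feeder is out}; {#2 local panel lost, Backup limit switch is inoperative, Brake is down, Gearbox is inoperative, Inboard remote link fails, Lower wire rope malfunctions, Primary power feeder is out}; {#2 local panel lost, A position sensor is down, Backup limit switch is inoperative, Brake is down, Lower manual crank offline, Lower wire rope malfunctions, Primary power feeder is out}; {#2 local panel lost, Backup limit switch is inoperative, Brake is down, Gearbox is inoperative, Lower manual crank offline, Lower wire rope malfunctions, Primary power feeder is out}.

6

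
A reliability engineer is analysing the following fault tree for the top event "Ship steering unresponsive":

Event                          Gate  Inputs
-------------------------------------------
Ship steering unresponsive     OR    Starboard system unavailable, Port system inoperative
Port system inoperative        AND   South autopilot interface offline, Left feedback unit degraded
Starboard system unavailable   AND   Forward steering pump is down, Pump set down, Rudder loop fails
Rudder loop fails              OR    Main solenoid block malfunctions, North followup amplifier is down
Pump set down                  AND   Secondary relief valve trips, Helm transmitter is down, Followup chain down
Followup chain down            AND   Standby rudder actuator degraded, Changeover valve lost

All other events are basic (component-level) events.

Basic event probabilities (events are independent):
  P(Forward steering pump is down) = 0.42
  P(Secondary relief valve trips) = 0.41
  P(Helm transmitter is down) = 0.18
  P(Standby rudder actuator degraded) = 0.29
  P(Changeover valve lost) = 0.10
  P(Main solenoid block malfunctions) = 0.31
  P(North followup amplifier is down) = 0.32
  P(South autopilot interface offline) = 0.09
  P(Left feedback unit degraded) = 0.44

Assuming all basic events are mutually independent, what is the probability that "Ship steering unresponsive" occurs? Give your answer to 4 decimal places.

P(Followup chain down) [AND] = 0.29 × 0.10 = 0.029000
P(Pump set down) [AND] = 0.41 × 0.18 × 0.029000 = 0.002140
P(Rudder loop fails) [OR] = 1 − (1−0.31) × (1−0.32) = 0.530800
P(Starboard system unavailable) [AND] = 0.42 × 0.002140 × 0.530800 = 0.000477
P(Port system inoperative) [AND] = 0.09 × 0.44 = 0.039600
P(Ship steering unresponsive) [OR] = 1 − (1−0.000477) × (1−0.039600) = 0.040058
Rounded to 4 decimal places: P(Ship steering unresponsive) ≈ 0.0401.

0.0401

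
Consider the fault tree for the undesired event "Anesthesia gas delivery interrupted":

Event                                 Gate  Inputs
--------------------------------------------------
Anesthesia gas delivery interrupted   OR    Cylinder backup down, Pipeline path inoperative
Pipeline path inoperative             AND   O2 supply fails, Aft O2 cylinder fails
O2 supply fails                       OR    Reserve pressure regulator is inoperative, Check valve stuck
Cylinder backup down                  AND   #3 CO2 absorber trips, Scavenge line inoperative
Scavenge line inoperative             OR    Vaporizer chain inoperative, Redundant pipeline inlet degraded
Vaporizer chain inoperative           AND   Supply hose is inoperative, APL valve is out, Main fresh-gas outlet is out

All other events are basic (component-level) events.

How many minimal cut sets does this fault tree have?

Vaporizer chain inoperative [AND]: one cut set from each child combined → 1 × 1 × 1 = 1 cut set(s).
Scavenge line inoperative [OR]: union of children's cut sets → 2 cut set(s).
Cylinder backup down [AND]: one cut set from each child combined → 1 × 2 = 2 cut set(s).
O2 supply fails [OR]: union of children's cut sets → 2 cut set(s).
Pipeline path inoperative [AND]: one cut set from each child combined → 2 × 1 = 2 cut set(s).
Anesthesia gas delivery interrupted [OR]: union of children's cut sets → 4 cut set(s).
Minimal cut sets: {#3 CO2 absorber trips, APL valve is out, Main fresh-gas outlet is out, Supply hose is inoperative}; {#3 CO2 absorber trips, Redundant pipeline inlet degraded}; {Aft O2 cylinder fails, Reserve pressure regulator is inoperative}; {Aft O2 cylinder fails, Check valve stuck}.

4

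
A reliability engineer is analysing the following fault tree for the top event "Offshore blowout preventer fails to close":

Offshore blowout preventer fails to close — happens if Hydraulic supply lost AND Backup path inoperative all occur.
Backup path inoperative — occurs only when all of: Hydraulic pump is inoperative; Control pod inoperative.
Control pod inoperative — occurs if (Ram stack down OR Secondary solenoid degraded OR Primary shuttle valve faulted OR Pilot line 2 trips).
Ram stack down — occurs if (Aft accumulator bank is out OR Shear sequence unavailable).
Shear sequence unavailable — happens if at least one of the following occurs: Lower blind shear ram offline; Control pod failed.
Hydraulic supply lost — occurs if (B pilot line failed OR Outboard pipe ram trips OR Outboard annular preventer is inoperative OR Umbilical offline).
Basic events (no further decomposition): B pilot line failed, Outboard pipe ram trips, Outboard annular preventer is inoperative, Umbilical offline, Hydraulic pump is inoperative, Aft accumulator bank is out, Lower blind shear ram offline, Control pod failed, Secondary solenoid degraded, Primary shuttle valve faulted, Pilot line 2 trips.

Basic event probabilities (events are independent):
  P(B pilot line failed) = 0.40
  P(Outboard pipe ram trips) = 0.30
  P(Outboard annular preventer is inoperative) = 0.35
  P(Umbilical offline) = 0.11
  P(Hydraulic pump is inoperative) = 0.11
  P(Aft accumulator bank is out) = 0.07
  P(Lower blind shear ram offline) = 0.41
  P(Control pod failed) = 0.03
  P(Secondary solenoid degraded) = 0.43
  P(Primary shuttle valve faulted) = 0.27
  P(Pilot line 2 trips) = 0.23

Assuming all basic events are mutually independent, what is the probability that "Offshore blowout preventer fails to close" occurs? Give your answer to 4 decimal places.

0.0691

P(Hydraulic supply lost) [OR] = 1 − (1−0.40) × (1−0.30) × (1−0.35) × (1−0.11) = 0.757030
P(Shear sequence unavailable) [OR] = 1 − (1−0.41) × (1−0.03) = 0.427700
P(Ram stack down) [OR] = 1 − (1−0.07) × (1−0.427700) = 0.467761
P(Control pod inoperative) [OR] = 1 − (1−0.467761) × (1−0.43) × (1−0.27) × (1−0.23) = 0.829472
P(Backup path inoperative) [AND] = 0.11 × 0.829472 = 0.091242
P(Offshore blowout preventer fails to close) [AND] = 0.757030 × 0.091242 = 0.069073
Rounded to 4 decimal places: P(Offshore blowout preventer fails to close) ≈ 0.0691.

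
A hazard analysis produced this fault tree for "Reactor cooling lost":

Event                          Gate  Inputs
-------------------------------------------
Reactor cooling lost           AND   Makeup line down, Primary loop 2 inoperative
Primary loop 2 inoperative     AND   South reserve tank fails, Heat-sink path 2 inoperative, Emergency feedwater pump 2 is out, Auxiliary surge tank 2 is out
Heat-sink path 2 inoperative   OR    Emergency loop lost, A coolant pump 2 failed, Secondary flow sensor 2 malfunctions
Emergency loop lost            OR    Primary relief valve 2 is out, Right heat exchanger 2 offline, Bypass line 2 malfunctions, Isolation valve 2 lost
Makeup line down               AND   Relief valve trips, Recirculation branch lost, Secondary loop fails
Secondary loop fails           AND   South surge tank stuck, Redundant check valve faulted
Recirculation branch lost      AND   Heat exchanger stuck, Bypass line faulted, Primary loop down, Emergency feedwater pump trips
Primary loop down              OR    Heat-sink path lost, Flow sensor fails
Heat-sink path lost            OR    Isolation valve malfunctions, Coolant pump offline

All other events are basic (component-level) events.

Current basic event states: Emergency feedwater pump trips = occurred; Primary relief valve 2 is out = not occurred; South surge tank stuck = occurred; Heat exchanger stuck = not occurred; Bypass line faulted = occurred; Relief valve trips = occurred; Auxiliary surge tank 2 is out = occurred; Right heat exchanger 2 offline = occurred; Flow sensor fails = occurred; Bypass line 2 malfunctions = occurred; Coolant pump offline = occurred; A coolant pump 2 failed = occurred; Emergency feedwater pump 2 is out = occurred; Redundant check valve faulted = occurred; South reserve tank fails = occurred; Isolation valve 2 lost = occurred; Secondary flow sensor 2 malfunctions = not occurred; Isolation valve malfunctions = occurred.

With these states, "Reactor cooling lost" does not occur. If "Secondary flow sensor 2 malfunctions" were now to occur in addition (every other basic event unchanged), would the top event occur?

Counterfactual: set "Secondary flow sensor 2 malfunctions" to occurred.
Heat-sink path lost [OR]: Isolation valve malfunctions=occurs, Coolant pump offline=occurs → at least one input occurs → occurs.
Primary loop down [OR]: Heat-sink path lost=occurs, Flow sensor fails=occurs → at least one input occurs → occurs.
Recirculation branch lost [AND]: Heat exchanger stuck=not, Bypass line faulted=occurs, Primary loop down=occurs, Emergency feedwater pump trips=occurs → not all inputs occur → does not occur.
Secondary loop fails [AND]: South surge tank stuck=occurs, Redundant check valve faulted=occurs → all inputs occur → occurs.
Makeup line down [AND]: Relief valve trips=occurs, Recirculation branch lost=not, Secondary loop fails=occurs → not all inputs occur → does not occur.
Emergency loop lost [OR]: Primary relief valve 2 is out=not, Right heat exchanger 2 offline=occurs, Bypass line 2 malfunctions=occurs, Isolation valve 2 lost=occurs → at least one input occurs → occurs.
Heat-sink path 2 inoperative [OR]: Emergency loop lost=occurs, A coolant pump 2 failed=occurs, Secondary flow sensor 2 malfunctions=occurs → at least one input occurs → occurs.
Primary loop 2 inoperative [AND]: South reserve tank fails=occurs, Heat-sink path 2 inoperative=occurs, Emergency feedwater pump 2 is out=occurs, Auxiliary surge tank 2 is out=occurs → all inputs occur → occurs.
Reactor cooling lost [AND]: Makeup line down=not, Primary loop 2 inoperative=occurs → not all inputs occur → does not occur.

No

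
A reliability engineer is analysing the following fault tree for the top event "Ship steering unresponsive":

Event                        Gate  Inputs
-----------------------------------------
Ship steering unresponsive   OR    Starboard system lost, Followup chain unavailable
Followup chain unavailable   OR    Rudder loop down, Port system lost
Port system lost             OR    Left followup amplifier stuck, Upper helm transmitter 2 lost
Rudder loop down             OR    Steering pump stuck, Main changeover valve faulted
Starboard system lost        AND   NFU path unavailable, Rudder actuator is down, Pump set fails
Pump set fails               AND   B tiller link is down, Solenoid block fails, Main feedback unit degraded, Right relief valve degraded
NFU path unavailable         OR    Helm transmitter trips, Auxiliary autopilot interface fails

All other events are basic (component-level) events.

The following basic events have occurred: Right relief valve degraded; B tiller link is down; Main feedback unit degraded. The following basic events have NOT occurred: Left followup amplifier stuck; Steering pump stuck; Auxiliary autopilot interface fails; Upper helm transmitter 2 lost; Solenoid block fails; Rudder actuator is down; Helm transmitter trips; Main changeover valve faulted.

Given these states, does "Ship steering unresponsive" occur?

NFU path unavailable [OR]: Helm transmitter trips=not, Auxiliary autopilot interface fails=not → no input occurs → does not occur.
Pump set fails [AND]: B tiller link is down=occurs, Solenoid block fails=not, Main feedback unit degraded=occurs, Right relief valve degraded=occurs → not all inputs occur → does not occur.
Starboard system lost [AND]: NFU path unavailable=not, Rudder actuator is down=not, Pump set fails=not → not all inputs occur → does not occur.
Rudder loop down [OR]: Steering pump stuck=not, Main changeover valve faulted=not → no input occurs → does not occur.
Port system lost [OR]: Left followup amplifier stuck=not, Upper helm transmitter 2 lost=not → no input occurs → does not occur.
Followup chain unavailable [OR]: Rudder loop down=not, Port system lost=not → no input occurs → does not occur.
Ship steering unresponsive [OR]: Starboard system lost=not, Followup chain unavailable=not → no input occurs → does not occur.

No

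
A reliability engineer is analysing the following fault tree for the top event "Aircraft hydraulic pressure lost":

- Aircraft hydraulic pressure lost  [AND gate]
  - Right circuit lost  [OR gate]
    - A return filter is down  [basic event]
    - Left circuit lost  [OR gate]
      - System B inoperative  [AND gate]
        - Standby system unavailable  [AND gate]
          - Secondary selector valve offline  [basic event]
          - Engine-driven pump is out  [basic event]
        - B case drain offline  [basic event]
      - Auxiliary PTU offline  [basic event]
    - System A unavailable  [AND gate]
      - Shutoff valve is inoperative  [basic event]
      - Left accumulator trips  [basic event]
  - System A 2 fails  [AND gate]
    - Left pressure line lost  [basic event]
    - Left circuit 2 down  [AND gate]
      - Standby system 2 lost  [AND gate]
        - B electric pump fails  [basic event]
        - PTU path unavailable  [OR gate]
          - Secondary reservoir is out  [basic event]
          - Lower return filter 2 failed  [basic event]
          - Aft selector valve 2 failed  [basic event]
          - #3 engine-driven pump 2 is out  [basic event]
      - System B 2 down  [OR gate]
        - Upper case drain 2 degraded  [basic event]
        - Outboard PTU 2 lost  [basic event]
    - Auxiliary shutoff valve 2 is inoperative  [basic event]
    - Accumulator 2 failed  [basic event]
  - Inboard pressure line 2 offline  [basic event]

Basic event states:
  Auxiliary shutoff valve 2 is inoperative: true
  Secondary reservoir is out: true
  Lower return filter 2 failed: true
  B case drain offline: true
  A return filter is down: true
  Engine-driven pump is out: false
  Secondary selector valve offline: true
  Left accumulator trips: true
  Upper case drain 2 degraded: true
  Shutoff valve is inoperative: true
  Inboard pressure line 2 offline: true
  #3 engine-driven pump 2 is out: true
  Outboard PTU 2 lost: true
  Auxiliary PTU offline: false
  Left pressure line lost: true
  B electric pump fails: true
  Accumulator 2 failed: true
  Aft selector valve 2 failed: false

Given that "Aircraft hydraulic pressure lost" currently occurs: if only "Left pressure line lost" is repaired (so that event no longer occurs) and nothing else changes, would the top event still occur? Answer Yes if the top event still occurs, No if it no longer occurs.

No

Counterfactual: set "Left pressure line lost" to not occurred.
Standby system unavailable [AND]: Secondary selector valve offline=occurs, Engine-driven pump is out=not → not all inputs occur → does not occur.
System B inoperative [AND]: Standby system unavailable=not, B case drain offline=occurs → not all inputs occur → does not occur.
Left circuit lost [OR]: System B inoperative=not, Auxiliary PTU offline=not → no input occurs → does not occur.
System A unavailable [AND]: Shutoff valve is inoperative=occurs, Left accumulator trips=occurs → all inputs occur → occurs.
Right circuit lost [OR]: A return filter is down=occurs, Left circuit lost=not, System A unavailable=occurs → at least one input occurs → occurs.
PTU path unavailable [OR]: Secondary reservoir is out=occurs, Lower return filter 2 failed=occurs, Aft selector valve 2 failed=not, #3 engine-driven pump 2 is out=occurs → at least one input occurs → occurs.
Standby system 2 lost [AND]: B electric pump fails=occurs, PTU path unavailable=occurs → all inputs occur → occurs.
System B 2 down [OR]: Upper case drain 2 degraded=occurs, Outboard PTU 2 lost=occurs → at least one input occurs → occurs.
Left circuit 2 down [AND]: Standby system 2 lost=occurs, System B 2 down=occurs → all inputs occur → occurs.
System A 2 fails [AND]: Left pressure line lost=not, Left circuit 2 down=occurs, Auxiliary shutoff valve 2 is inoperative=occurs, Accumulator 2 failed=occurs → not all inputs occur → does not occur.
Aircraft hydraulic pressure lost [AND]: Right circuit lost=occurs, System A 2 fails=not, Inboard pressure line 2 offline=occurs → not all inputs occur → does not occur.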